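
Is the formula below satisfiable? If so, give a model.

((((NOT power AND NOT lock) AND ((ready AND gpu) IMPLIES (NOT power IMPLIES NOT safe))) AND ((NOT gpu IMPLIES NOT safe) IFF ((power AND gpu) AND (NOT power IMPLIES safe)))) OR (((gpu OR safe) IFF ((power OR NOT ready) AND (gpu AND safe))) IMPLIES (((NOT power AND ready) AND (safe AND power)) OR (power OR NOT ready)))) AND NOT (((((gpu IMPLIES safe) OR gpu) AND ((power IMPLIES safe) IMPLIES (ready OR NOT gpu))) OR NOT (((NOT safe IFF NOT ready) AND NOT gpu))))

No satisfying assignment exists.

The conjunct NOT (((((gpu IMPLIES safe) OR gpu) AND ((power IMPLIES safe) IMPLIES (ready OR NOT gpu))) OR NOT (((NOT safe IFF NOT ready) AND NOT gpu)))) is unsatisfiable on its own:
  gpu = True: this becomes NOT ((((power IMPLIES safe) IMPLIES ready) OR True)) = False.
  gpu = False: this becomes NOT ((True OR NOT ((NOT safe IFF NOT ready)))) = False.
So the whole conjunction is unsatisfiable.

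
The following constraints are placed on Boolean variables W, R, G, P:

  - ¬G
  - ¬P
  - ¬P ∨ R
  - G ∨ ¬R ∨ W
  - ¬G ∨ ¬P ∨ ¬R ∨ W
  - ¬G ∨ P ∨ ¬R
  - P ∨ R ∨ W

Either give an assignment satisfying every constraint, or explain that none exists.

W: True, R: False, G: False, P: False

Unit clause (¬G) forces G = False.
Unit clause (¬P) forces P = False.
Try W = False:
  (G ∨ ¬R ∨ W) forces R = False.
  clause (P ∨ R ∨ W) is falsified — backtrack.
So W = True.
Set R = False.
Check each clause:
  (¬G): ¬G holds.
  (¬P): ¬P holds.
  (¬P ∨ R): ¬P holds.
  (G ∨ ¬R ∨ W): ¬R holds.
  (¬G ∨ ¬P ∨ ¬R ∨ W): ¬G holds.
  (¬G ∨ P ∨ ¬R): ¬G holds.
  (P ∨ R ∨ W): W holds.
All clauses satisfied.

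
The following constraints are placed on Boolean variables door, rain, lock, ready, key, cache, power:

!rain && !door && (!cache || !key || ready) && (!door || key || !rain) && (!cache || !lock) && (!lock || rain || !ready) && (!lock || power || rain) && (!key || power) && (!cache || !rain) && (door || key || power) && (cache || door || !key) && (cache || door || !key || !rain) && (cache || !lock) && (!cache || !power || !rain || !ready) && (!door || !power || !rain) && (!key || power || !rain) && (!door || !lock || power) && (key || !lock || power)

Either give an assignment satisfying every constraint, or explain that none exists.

door=F; rain=F; lock=F; ready=F; key=F; cache=F; power=T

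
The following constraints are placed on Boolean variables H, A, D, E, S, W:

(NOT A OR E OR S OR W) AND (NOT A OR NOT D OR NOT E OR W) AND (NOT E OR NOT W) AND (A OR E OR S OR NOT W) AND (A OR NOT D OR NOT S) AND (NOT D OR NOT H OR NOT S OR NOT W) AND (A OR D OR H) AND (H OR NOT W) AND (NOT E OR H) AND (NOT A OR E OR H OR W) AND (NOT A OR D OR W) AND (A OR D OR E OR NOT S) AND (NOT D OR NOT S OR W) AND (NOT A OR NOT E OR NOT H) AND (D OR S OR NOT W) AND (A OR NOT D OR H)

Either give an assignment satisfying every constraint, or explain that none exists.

Try H = False:
  (H OR NOT W) forces W = False.
  (NOT E OR H) forces E = False.
  (NOT A OR E OR H OR W) forces A = False.
  (A OR D OR H) forces D = True.
  clause (A OR NOT D OR H) is falsified — backtrack.
So H = True.
Set A = False.
Set D = False.
Set E = False.
  then (A OR D OR E OR NOT S) forces S = False.
  then (D OR S OR NOT W) forces W = False.
All clauses satisfied.

H = True, A = False, D = False, E = False, S = False, W = False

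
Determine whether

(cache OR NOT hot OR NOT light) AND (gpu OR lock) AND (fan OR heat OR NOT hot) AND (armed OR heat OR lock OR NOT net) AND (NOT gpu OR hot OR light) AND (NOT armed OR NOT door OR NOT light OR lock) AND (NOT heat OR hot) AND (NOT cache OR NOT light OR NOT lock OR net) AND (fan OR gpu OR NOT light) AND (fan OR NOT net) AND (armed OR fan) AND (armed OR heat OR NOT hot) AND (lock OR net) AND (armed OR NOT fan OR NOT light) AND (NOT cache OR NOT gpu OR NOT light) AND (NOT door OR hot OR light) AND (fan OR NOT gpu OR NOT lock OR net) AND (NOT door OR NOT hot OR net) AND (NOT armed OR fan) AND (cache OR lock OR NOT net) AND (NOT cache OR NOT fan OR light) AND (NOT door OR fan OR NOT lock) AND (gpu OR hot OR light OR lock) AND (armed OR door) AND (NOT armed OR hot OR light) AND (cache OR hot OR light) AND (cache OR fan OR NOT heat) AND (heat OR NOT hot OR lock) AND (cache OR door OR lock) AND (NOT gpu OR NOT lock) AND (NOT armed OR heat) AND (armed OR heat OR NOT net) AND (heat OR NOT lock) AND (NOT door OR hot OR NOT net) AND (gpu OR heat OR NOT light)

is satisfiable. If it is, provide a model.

Set heat = True.
  then (NOT heat OR hot) forces hot = True.
Set gpu = False.
  then (gpu OR lock) forces lock = True.
Set door = False.
  then (armed OR door) forces armed = True.
  then (NOT armed OR fan) forces fan = True.
Set light = True.
  then (cache OR NOT hot OR NOT light) forces cache = True.
  then (NOT cache OR NOT light OR NOT lock OR net) forces net = True.
All clauses satisfied.

heat = True, gpu = False, door = False, lock = True, armed = True, hot = True, light = True, fan = True, net = True, cache = True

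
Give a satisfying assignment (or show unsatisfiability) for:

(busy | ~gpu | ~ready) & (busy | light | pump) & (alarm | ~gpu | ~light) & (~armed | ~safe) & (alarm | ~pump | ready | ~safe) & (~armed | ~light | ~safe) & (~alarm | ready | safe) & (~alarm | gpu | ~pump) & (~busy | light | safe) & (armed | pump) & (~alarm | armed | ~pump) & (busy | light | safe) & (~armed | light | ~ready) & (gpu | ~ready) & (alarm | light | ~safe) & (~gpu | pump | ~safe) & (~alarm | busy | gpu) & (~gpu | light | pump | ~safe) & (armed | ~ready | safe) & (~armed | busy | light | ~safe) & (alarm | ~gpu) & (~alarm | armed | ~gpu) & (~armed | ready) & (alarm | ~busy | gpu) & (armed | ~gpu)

Set armed = False.
  then (armed | pump) forces pump = True.
  then (~alarm | armed | ~pump) forces alarm = False.
  then (alarm | ~gpu) forces gpu = False.
  then (alarm | ~busy | gpu) forces busy = False.
  then (gpu | ~ready) forces ready = False.
  then (alarm | ~pump | ready | ~safe) forces safe = False.
  then (busy | light | safe) forces light = True.
All clauses satisfied.

armed=F, gpu=F, pump=T, light=T, ready=F, alarm=F, safe=F, busy=F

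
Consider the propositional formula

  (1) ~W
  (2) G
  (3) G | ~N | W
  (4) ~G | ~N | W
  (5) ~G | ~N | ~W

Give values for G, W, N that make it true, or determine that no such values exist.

G: True, W: False, N: False

Unit clause (~W) forces W = False.
Unit clause (G) forces G = True.
In (~G | ~N | W) only ~N is left, so N = False.
Check each clause:
  (~W): ~W holds.
  (G): G holds.
  (G | ~N | W): G holds.
  (~G | ~N | W): ~N holds.
  (~G | ~N | ~W): ~N holds.
All clauses satisfied.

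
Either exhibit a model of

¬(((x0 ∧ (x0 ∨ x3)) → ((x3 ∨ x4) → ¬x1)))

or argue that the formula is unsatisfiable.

x0 = True, x1 = True, x3 = False, x4 = True

  ¬(((x0 ∧ (x0 ∨ x3)) → ((x3 ∨ x4) → ¬x1))) = True
    (x0 ∧ (x0 ∨ x3)) → ((x3 ∨ x4) → ¬x1) = False
      x0 ∧ (x0 ∨ x3) = True
        x0 ∨ x3 = True
      (x3 ∨ x4) → ¬x1 = False
        x3 ∨ x4 = True
        ¬x1 = False
The formula evaluates to True.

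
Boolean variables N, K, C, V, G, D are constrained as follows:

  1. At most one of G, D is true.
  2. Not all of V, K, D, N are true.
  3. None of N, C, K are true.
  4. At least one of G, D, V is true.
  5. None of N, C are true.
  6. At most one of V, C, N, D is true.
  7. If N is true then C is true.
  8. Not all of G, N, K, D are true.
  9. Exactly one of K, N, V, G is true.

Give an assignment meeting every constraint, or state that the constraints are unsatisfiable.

N=F, K=F, C=F, V=T, G=F, D=F

  (1) {G, D}: 0 true — at most one ✓
  (2) {V, K, D, N}: 1/4 true — not all ✓
  (3) {N, C, K}: 0 true — none ✓
  (4) {G, D, V}: 1 true — at least one ✓
  (5) {N, C}: 0 true — none ✓
  (6) {V, C, N, D}: 1 true — at most one ✓
  (7) N=F ⇒ C: vacuous ✓
  (8) {G, N, K, D}: 0/4 true — not all ✓
  (9) {K, N, V, G}: 1 true — exactly one ✓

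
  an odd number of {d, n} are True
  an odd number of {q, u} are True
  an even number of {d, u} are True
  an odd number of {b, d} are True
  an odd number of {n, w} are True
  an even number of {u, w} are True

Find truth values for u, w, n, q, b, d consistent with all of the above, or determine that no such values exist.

u: True, w: True, n: False, q: False, b: False, d: True

{d, n}: 1 true → odd ✓
{q, u}: 1 true → odd ✓
{d, u}: 2 true → even ✓
{b, d}: 1 true → odd ✓
{n, w}: 1 true → odd ✓
{u, w}: 2 true → even ✓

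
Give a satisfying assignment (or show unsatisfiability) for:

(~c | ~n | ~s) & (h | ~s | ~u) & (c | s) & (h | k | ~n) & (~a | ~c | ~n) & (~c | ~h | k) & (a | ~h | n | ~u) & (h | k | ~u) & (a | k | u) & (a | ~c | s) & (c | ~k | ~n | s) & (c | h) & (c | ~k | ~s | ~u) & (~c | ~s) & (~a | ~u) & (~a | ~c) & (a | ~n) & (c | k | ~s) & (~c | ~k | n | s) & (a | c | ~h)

u = False, c = False, k = True, n = False, h = True, a = True, s = True

Set u = False.
Set c = False.
  then (c | s) forces s = True.
  then (c | h) forces h = True.
  then (c | k | ~s) forces k = True.
  then (a | c | ~h) forces a = True.
Set n = False.
All clauses satisfied.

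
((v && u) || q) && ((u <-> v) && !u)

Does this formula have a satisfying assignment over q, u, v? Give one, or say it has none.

q: True, u: False, v: False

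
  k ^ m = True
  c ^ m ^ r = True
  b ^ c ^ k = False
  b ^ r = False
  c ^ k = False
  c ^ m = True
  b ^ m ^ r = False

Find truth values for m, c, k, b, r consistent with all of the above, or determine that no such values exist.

m = False, c = True, k = True, b = False, r = False

k ^ m = T ^ F = True ✓
c ^ m ^ r = T ^ F ^ F = True ✓
b ^ c ^ k = F ^ T ^ T = False ✓
b ^ r = F ^ F = False ✓
c ^ k = T ^ T = False ✓
c ^ m = T ^ F = True ✓
b ^ m ^ r = F ^ F ^ F = False ✓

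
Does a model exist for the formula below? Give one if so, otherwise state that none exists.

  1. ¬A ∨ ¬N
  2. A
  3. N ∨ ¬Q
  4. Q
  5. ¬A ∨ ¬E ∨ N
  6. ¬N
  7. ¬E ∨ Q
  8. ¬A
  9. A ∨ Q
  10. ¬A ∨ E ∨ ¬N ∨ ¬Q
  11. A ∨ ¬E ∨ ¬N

Case A = True:
  Clause (¬A) is falsified — contradiction.
Case A = False:
  Clause (A) is falsified — contradiction.
Both cases fail, so the formula is unsatisfiable.

Unsatisfiable — no assignment works.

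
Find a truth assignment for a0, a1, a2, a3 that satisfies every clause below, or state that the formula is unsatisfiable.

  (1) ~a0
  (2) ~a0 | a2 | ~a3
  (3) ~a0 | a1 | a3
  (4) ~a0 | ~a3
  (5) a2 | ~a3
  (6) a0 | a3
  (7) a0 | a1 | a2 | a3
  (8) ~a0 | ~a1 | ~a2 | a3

a0=F, a1=T, a2=T, a3=T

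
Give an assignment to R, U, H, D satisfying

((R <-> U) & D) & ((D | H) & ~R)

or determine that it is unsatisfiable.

R=F, U=F, H=T, D=T

  (R <-> U) & D = True
    R <-> U = True
  (D | H) & ~R = True
    D | H = True
    ~R = True
Both conjuncts True, so the formula holds.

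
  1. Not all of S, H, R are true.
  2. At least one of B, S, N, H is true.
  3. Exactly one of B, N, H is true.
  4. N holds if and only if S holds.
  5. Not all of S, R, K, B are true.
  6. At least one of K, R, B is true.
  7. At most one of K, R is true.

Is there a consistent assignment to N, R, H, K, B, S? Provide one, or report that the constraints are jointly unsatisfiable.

N = False; R = False; H = False; K = False; B = True; S = False

  (1) {S, H, R}: 0/3 true — not all ✓
  (2) {B, S, N, H}: 1 true — at least one ✓
  (3) {B, N, H}: 1 true — exactly one ✓
  (4) N=F, S=F — same ✓
  (5) {S, R, K, B}: 1/4 true — not all ✓
  (6) {K, R, B}: 1 true — at least one ✓
  (7) {K, R}: 0 true — at most one ✓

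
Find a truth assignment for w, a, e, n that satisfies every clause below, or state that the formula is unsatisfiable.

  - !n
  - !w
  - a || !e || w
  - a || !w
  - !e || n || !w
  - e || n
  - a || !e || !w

Unit clause (!n) forces n = False.
Unit clause (!w) forces w = False.
In (e || n) only e is left, so e = True.
In (a || !e || w) only a is left, so a = True.
Check each clause:
  (!n): !n holds.
  (!w): !w holds.
  (a || !e || w): a holds.
  (a || !w): a holds.
  (!e || n || !w): !w holds.
  (e || n): e holds.
  (a || !e || !w): a holds.
All clauses satisfied.

w = False, a = True, e = True, n = False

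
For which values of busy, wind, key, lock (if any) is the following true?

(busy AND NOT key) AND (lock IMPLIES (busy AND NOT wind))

busy: True; wind: True; key: False; lock: False

  busy AND NOT key = True
    NOT key = True
  lock IMPLIES (busy AND NOT wind) = True
    busy AND NOT wind = False
      NOT wind = False
Both conjuncts True, so the formula holds.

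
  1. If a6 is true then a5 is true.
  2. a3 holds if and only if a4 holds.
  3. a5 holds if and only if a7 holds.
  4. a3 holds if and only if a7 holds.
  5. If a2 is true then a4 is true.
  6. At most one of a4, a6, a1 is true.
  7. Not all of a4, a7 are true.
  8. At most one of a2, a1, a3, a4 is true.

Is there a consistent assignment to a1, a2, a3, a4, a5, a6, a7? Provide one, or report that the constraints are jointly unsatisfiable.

a1=F; a2=F; a3=F; a4=F; a5=F; a6=F; a7=F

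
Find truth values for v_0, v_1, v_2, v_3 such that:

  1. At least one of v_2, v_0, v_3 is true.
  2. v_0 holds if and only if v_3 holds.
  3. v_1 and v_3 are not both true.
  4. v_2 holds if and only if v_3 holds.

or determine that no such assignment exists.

v_0: True, v_1: False, v_2: True, v_3: True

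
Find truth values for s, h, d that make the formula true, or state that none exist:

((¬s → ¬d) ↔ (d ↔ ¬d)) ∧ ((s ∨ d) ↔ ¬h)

s=F, h=F, d=T

  (¬s → ¬d) ↔ (d ↔ ¬d) = True
    ¬s → ¬d = False
      ¬s = True
      ¬d = False
    d ↔ ¬d = False
      ¬d = False
  (s ∨ d) ↔ ¬h = True
    s ∨ d = True
    ¬h = True
Both conjuncts True, so the formula holds.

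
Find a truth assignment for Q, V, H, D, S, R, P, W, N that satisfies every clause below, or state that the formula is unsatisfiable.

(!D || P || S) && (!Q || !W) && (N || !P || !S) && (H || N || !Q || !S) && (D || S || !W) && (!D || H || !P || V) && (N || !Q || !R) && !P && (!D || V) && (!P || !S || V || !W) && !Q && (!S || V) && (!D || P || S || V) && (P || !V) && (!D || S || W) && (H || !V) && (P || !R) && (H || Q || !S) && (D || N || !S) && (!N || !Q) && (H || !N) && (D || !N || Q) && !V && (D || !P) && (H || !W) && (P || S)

Case Q = True:
  Clause (!Q) is falsified — contradiction.
Case Q = False:
  (!P) forces P = False.
  (P || !V) forces V = False.
  (!D || V) forces D = False.
  (!S || V) forces S = False.
  Clause (P || S) is falsified — contradiction.
Both cases fail, so the formula is unsatisfiable.

No satisfying assignment exists.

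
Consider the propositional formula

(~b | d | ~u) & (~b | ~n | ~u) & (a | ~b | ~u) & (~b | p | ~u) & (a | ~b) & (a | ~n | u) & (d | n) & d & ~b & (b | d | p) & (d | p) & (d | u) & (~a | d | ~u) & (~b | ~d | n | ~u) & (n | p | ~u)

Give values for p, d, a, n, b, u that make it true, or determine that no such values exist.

p=T, d=T, a=T, n=T, b=F, u=T

Unit clause (d) forces d = True.
Unit clause (~b) forces b = False.
Set p = True.
Set a = True.
Set n = True.
Set u = True.
All clauses satisfied.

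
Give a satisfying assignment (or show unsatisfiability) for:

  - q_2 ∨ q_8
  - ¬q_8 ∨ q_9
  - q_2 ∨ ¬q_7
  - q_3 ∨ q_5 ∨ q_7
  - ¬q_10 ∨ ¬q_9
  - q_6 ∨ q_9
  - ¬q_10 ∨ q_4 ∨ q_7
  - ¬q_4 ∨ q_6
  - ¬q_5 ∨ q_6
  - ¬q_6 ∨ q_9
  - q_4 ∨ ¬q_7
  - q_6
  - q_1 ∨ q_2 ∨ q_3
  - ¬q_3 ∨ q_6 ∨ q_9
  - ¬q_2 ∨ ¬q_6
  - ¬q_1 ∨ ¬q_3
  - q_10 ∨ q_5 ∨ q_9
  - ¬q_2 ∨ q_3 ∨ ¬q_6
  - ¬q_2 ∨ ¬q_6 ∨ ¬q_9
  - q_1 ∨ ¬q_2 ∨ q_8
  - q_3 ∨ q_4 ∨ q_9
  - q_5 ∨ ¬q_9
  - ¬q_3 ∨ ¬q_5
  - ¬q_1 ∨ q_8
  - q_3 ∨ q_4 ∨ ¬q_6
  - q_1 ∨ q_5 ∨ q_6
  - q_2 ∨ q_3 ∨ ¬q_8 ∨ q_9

Unit clause (q_6) forces q_6 = True.
In (¬q_2 ∨ ¬q_6) only ¬q_2 is left, so q_2 = False.
In (q_2 ∨ q_8) only q_8 is left, so q_8 = True.
In (¬q_8 ∨ q_9) only q_9 is left, so q_9 = True.
In (q_2 ∨ ¬q_7) only ¬q_7 is left, so q_7 = False.
In (¬q_10 ∨ ¬q_9) only ¬q_10 is left, so q_10 = False.
In (q_5 ∨ ¬q_9) only q_5 is left, so q_5 = True.
In (¬q_3 ∨ ¬q_5) only ¬q_3 is left, so q_3 = False.
In (q_3 ∨ q_4 ∨ ¬q_6) only q_4 is left, so q_4 = True.
In (q_1 ∨ q_2 ∨ q_3) only q_1 is left, so q_1 = True.
All clauses satisfied.

q_1 = True, q_2 = False, q_3 = False, q_4 = True, q_5 = True, q_6 = True, q_7 = False, q_8 = True, q_9 = True, q_10 = False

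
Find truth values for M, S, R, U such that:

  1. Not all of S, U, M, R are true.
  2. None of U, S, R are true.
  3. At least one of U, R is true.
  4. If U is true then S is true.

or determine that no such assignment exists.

Case R = True:
  Constraint (2) is violated (R=T) — contradiction.
Case R = False:
  (2) forces U = False.
  Constraint (3) is violated (U=F, R=F) — contradiction.
Both cases fail — unsatisfiable.

Unsatisfiable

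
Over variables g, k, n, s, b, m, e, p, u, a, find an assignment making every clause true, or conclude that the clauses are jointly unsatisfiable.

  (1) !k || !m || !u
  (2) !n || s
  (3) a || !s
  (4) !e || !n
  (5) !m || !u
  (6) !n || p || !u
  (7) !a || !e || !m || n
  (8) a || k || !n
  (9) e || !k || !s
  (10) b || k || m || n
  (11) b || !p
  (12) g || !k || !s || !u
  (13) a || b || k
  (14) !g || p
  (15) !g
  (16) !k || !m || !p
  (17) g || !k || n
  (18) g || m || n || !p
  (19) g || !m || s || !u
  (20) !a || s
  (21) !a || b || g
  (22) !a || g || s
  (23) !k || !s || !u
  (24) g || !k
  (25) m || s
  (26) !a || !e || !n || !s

Unit clause (!g) forces g = False.
In (g || !k) only !k is left, so k = False.
Set n = False.
Set s = True.
  then (a || !s) forces a = True.
  then (!a || b || g) forces b = True.
Set m = False.
  then (g || m || n || !p) forces p = False.
Set e = True.
Set u = False.
All clauses satisfied.

g=F, k=F, n=F, s=T, b=T, m=F, e=T, p=F, u=F, a=T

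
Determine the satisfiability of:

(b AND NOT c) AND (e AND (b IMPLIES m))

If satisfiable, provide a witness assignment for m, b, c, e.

m: True; b: True; c: False; e: True

  b AND NOT c = True
    NOT c = True
  e AND (b IMPLIES m) = True
    b IMPLIES m = True
Both conjuncts True, so the formula holds.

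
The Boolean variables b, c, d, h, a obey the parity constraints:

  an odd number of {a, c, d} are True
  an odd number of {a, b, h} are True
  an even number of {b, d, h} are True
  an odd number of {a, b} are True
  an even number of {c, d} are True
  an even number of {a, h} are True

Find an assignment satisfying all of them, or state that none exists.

Adding constraints 1, 2, 4, 5, 6 mod 2: every variable appears an even number of times on the left, so the left side is 0.
But the right sides sum to 1 (mod 2). 0 ≠ 1 — the system is inconsistent.

The formula is unsatisfiable.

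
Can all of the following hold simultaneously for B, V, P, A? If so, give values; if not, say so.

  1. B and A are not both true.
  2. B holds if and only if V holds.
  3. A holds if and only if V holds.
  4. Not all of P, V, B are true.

B: False, V: False, P: False, A: False

  (1) B=F, A=F — not both ✓
  (2) B=F, V=F — same ✓
  (3) A=F, V=F — same ✓
  (4) {P, V, B}: 0/3 true — not all ✓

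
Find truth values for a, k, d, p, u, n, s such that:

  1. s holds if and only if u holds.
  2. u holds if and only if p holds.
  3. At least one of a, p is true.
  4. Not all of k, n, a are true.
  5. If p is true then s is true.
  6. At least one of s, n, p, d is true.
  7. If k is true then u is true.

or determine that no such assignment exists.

a = True, k = True, d = True, p = True, u = True, n = False, s = True

  (1) s=T, u=T — same ✓
  (2) u=T, p=T — same ✓
  (3) {a, p}: 2 true — at least one ✓
  (4) {k, n, a}: 2/3 true — not all ✓
  (5) p=T ⇒ s: T ✓
  (6) {s, n, p, d}: 3 true — at least one ✓
  (7) k=T ⇒ u: T ✓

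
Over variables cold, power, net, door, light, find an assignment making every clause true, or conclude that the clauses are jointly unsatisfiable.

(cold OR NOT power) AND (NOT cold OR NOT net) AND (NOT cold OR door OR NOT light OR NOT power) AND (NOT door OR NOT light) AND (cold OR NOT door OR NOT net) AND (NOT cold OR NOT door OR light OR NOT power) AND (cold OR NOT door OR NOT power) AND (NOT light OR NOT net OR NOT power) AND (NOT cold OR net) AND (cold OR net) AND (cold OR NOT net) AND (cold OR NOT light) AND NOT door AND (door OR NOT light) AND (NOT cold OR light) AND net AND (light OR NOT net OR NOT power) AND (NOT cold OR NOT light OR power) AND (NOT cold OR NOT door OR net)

No satisfying assignment exists.

Case net = True:
  (NOT cold OR NOT net) forces cold = False.
  Clause (cold OR NOT net) is falsified — contradiction.
Case net = False:
  Clause (net) is falsified — contradiction.
Both cases fail, so the formula is unsatisfiable.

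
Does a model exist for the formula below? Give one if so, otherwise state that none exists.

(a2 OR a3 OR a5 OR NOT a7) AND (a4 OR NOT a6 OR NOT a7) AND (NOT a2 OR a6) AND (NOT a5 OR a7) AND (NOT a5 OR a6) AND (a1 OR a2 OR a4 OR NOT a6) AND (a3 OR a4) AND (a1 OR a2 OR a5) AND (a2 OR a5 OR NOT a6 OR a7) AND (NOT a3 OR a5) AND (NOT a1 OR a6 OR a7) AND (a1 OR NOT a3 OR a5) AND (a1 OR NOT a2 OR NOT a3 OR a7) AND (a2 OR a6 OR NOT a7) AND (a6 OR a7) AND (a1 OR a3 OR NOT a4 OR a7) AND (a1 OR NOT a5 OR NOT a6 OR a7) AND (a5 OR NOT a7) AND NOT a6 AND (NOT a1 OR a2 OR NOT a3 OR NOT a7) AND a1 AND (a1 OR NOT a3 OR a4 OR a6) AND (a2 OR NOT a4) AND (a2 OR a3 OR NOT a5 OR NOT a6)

UNSATISFIABLE

Case a1 = True:
  (NOT a6) forces a6 = False.
  (NOT a2 OR a6) forces a2 = False.
  (NOT a5 OR a6) forces a5 = False.
  (NOT a3 OR a5) forces a3 = False.
  (a2 OR a3 OR a5 OR NOT a7) forces a7 = False.
  Clause (NOT a1 OR a6 OR a7) is falsified — contradiction.
Case a1 = False:
  Clause (a1) is falsified — contradiction.
Both cases fail, so the formula is unsatisfiable.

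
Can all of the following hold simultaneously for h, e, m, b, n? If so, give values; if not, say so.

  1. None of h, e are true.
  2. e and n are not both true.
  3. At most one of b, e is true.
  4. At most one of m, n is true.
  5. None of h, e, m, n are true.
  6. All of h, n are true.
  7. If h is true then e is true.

Case h = True:
  Constraint (1) is violated (h=T) — contradiction.
Case h = False:
  Constraint (6) is violated (h=F) — contradiction.
Both cases fail — unsatisfiable.

UNSATISFIABLE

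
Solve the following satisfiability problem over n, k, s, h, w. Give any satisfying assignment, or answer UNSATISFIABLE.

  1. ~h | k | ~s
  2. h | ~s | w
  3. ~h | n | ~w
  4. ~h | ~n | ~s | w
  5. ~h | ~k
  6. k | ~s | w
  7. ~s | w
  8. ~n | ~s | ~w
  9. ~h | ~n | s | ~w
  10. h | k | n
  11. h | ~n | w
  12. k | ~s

Set n = True.
Set k = True.
  then (~h | ~k) forces h = False.
  then (h | ~n | w) forces w = True.
  then (~n | ~s | ~w) forces s = False.
All clauses satisfied.

n=T, k=T, s=F, h=F, w=T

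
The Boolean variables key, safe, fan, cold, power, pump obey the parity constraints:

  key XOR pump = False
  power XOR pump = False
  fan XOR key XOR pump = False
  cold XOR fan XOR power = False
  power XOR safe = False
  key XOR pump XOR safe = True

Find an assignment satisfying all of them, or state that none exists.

key: True, safe: True, fan: False, cold: True, power: True, pump: True

key XOR pump = T XOR T = False ✓
power XOR pump = T XOR T = False ✓
fan XOR key XOR pump = F XOR T XOR T = False ✓
cold XOR fan XOR power = T XOR F XOR T = False ✓
power XOR safe = T XOR T = False ✓
key XOR pump XOR safe = T XOR T XOR T = True ✓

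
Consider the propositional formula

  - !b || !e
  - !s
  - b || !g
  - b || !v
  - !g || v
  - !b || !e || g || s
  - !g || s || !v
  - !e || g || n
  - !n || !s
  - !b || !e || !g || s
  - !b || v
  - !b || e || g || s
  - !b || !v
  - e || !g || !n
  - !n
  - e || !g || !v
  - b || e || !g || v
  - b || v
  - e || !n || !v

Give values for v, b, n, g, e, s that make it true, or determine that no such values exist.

Case v = True:
  (!s) forces s = False.
  (b || !v) forces b = True.
  Clause (!b || !v) is falsified — contradiction.
Case v = False:
  (!s) forces s = False.
  (!g || v) forces g = False.
  (!b || v) forces b = False.
  Clause (b || v) is falsified — contradiction.
Both cases fail, so the formula is unsatisfiable.

No satisfying assignment exists.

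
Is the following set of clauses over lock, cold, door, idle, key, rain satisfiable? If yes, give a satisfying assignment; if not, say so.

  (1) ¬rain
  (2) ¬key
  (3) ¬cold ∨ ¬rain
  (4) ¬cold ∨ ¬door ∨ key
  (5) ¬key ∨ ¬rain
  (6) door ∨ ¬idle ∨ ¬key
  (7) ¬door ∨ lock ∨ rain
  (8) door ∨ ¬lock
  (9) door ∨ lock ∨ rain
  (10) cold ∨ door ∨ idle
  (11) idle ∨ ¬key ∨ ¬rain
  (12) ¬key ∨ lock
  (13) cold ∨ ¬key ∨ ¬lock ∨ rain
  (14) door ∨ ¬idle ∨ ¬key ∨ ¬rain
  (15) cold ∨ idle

Unit clause (¬rain) forces rain = False.
Unit clause (¬key) forces key = False.
Try lock = False:
  (¬door ∨ lock ∨ rain) forces door = False.
  clause (door ∨ lock ∨ rain) is falsified — backtrack.
So lock = True.
  then (door ∨ ¬lock) forces door = True.
  then (¬cold ∨ ¬door ∨ key) forces cold = False.
  then (cold ∨ idle) forces idle = True.
All clauses satisfied.

lock = True, cold = False, door = True, idle = True, key = False, rain = False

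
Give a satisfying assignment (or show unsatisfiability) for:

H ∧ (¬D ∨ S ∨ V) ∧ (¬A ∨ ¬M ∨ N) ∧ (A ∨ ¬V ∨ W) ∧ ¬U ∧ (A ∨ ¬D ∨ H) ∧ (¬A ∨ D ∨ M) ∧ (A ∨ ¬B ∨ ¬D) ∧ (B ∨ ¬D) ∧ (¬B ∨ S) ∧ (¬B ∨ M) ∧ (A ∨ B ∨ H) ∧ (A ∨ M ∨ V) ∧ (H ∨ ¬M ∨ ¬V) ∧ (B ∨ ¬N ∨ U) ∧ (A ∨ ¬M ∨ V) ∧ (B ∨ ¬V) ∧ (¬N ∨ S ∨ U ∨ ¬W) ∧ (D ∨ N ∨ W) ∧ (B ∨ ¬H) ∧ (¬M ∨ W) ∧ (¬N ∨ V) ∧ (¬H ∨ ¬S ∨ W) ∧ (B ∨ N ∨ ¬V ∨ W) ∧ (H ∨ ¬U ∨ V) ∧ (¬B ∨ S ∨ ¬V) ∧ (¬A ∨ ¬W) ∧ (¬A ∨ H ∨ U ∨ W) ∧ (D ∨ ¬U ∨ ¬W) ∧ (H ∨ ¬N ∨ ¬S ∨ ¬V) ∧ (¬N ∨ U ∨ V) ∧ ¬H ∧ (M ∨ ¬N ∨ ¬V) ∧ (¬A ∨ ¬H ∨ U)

No satisfying assignment exists.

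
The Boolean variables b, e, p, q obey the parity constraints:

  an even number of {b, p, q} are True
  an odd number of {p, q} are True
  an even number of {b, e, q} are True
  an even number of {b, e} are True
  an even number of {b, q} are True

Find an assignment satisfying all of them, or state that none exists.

Adding constraints 1, 2, 3, 4, 5 mod 2: every variable appears an even number of times on the left, so the left side is 0.
But the right sides sum to 1 (mod 2). 0 ≠ 1 — the system is inconsistent.

UNSATISFIABLE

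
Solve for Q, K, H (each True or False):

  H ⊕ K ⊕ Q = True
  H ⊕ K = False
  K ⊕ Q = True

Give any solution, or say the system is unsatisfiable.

Q: True, K: False, H: False

H ⊕ K ⊕ Q = F ⊕ F ⊕ T = True ✓
H ⊕ K = F ⊕ F = False ✓
K ⊕ Q = F ⊕ T = True ✓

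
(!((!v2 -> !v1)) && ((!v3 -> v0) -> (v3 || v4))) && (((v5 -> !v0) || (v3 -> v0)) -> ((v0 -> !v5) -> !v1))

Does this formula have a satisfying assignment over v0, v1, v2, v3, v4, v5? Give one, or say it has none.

v0 = True, v1 = True, v2 = False, v3 = True, v4 = False, v5 = True

  !((!v2 -> !v1)) && ((!v3 -> v0) -> (v3 || v4)) = True
    !((!v2 -> !v1)) = True
      !v2 -> !v1 = False
        !v2 = True
        !v1 = False
    (!v3 -> v0) -> (v3 || v4) = True
      !v3 -> v0 = True
        !v3 = False
      v3 || v4 = True
  ((v5 -> !v0) || (v3 -> v0)) -> ((v0 -> !v5) -> !v1) = True
    (v5 -> !v0) || (v3 -> v0) = True
      v5 -> !v0 = False
        !v0 = False
      v3 -> v0 = True
    (v0 -> !v5) -> !v1 = True
      v0 -> !v5 = False
        !v5 = False
      !v1 = False
Both conjuncts True, so the formula holds.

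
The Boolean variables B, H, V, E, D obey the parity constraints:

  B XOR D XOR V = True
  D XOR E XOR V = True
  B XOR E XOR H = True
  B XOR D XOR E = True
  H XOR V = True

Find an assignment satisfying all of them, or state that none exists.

B = False, H = True, V = False, E = False, D = True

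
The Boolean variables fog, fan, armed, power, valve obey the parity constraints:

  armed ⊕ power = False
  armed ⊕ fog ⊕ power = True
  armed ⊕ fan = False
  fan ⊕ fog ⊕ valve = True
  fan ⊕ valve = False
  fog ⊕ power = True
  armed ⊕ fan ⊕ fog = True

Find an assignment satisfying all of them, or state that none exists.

fog=T, fan=F, armed=F, power=F, valve=F

armed ⊕ power = F ⊕ F = False ✓
armed ⊕ fog ⊕ power = F ⊕ T ⊕ F = True ✓
armed ⊕ fan = F ⊕ F = False ✓
fan ⊕ fog ⊕ valve = F ⊕ T ⊕ F = True ✓
fan ⊕ valve = F ⊕ F = False ✓
fog ⊕ power = T ⊕ F = True ✓
armed ⊕ fan ⊕ fog = F ⊕ F ⊕ T = True ✓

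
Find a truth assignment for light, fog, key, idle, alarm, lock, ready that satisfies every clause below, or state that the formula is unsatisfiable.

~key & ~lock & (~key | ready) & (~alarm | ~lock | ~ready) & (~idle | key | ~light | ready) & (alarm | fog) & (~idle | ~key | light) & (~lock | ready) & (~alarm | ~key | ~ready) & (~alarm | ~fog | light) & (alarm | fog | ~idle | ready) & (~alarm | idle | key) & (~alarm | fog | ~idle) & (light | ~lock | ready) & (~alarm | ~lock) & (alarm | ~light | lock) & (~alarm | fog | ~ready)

light=F, fog=T, key=F, idle=F, alarm=F, lock=F, ready=T

Unit clause (~key) forces key = False.
Unit clause (~lock) forces lock = False.
Set light = False.
Try fog = False:
  (alarm | fog) forces alarm = True.
  (~alarm | idle | key) forces idle = True.
  clause (~alarm | fog | ~idle) is falsified — backtrack.
So fog = True.
  then (~alarm | ~fog | light) forces alarm = False.
Set idle = False.
Set ready = True.
All clauses satisfied.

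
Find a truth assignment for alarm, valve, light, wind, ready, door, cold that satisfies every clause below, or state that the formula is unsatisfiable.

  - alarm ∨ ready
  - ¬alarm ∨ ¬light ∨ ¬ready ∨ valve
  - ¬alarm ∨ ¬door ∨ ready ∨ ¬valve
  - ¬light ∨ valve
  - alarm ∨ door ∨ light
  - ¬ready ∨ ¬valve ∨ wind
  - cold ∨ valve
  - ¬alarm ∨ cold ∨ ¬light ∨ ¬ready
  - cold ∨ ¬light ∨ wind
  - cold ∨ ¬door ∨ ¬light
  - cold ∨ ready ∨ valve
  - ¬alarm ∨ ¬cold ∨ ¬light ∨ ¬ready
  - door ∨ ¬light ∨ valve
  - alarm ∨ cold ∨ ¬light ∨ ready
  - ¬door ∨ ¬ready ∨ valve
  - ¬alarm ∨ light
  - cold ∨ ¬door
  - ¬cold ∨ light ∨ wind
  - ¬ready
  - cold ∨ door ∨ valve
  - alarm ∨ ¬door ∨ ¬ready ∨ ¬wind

alarm = True, valve = True, light = True, wind = True, ready = False, door = False, cold = False

Unit clause (¬ready) forces ready = False.
In (alarm ∨ ready) only alarm is left, so alarm = True.
In (¬alarm ∨ light) only light is left, so light = True.
In (¬light ∨ valve) only valve is left, so valve = True.
In (¬alarm ∨ ¬door ∨ ready ∨ ¬valve) only ¬door is left, so door = False.
Set wind = True.
Set cold = False.
All clauses satisfied.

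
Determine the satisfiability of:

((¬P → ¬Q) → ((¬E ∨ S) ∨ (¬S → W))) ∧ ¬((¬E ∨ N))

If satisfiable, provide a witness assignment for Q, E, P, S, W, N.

Q=T, E=T, P=T, S=F, W=T, N=F

  (¬P → ¬Q) → ((¬E ∨ S) ∨ (¬S → W)) = True
    ¬P → ¬Q = True
      ¬P = False
      ¬Q = False
    (¬E ∨ S) ∨ (¬S → W) = True
      ¬E ∨ S = False
        ¬E = False
      ¬S → W = True
        ¬S = True
  ¬((¬E ∨ N)) = True
    ¬E ∨ N = False
      ¬E = False
Both conjuncts True, so the formula holds.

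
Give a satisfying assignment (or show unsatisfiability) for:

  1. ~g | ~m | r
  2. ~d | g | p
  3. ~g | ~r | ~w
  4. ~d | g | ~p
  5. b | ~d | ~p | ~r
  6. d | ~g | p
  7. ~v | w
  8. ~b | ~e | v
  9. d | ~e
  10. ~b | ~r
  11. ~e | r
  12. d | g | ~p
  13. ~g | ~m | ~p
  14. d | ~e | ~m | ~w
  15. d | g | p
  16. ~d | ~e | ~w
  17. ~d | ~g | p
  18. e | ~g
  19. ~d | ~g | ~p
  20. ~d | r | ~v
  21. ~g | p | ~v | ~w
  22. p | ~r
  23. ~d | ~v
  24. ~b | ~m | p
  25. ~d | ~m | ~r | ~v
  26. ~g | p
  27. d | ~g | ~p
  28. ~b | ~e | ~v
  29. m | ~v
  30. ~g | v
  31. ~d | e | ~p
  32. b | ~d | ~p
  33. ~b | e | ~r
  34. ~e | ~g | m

The formula is unsatisfiable.

Case d = True:
  (~d | ~v) forces v = False.
  (~g | v) forces g = False.
  (~d | g | p) forces p = True.
  Clause (~d | g | ~p) is falsified — contradiction.
Case d = False:
  (d | ~e) forces e = False.
  (e | ~g) forces g = False.
  (d | g | ~p) forces p = False.
  Clause (d | g | p) is falsified — contradiction.
Both cases fail, so the formula is unsatisfiable.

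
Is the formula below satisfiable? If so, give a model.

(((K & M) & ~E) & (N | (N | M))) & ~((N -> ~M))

K = True; M = True; E = False; N = True

  ((K & M) & ~E) & (N | (N | M)) = True
    (K & M) & ~E = True
      K & M = True
      ~E = True
    N | (N | M) = True
      N | M = True
  ~((N -> ~M)) = True
    N -> ~M = False
      ~M = False
Both conjuncts True, so the formula holds.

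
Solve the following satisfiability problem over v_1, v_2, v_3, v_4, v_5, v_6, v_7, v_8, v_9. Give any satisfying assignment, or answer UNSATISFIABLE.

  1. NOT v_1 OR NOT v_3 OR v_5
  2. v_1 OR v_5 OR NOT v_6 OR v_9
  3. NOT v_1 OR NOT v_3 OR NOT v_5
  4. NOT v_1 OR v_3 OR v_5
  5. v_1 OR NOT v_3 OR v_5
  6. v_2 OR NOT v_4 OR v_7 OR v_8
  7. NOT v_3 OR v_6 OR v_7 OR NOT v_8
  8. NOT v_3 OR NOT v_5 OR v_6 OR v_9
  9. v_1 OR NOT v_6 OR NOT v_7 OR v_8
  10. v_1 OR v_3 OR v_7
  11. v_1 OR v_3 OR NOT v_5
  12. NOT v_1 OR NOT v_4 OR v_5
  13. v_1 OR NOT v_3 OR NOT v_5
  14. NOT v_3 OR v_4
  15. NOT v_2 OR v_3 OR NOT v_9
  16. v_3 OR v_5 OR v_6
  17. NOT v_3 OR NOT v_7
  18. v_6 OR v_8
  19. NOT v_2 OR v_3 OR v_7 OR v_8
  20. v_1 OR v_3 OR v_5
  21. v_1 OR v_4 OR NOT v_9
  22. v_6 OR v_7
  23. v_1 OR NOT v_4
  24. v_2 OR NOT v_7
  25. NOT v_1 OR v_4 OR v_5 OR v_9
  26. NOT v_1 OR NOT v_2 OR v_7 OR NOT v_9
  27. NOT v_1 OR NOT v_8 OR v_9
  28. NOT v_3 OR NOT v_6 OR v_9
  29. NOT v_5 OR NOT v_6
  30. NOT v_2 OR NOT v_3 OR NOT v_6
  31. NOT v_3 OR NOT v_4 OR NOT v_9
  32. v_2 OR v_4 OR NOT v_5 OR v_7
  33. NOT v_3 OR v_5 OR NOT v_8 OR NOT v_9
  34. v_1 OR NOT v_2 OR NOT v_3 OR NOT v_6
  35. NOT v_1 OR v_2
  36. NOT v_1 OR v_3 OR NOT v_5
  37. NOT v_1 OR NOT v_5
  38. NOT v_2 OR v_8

UNSATISFIABLE

Case v_1 = True:
  (NOT v_1 OR v_2) forces v_2 = True.
  (NOT v_1 OR NOT v_5) forces v_5 = False.
  (NOT v_1 OR NOT v_3 OR v_5) forces v_3 = False.
  Clause (NOT v_1 OR v_3 OR v_5) is falsified — contradiction.
Case v_1 = False:
  (v_1 OR NOT v_4) forces v_4 = False.
  (NOT v_3 OR v_4) forces v_3 = False.
  (v_1 OR v_3 OR v_7) forces v_7 = True.
  (v_1 OR v_3 OR NOT v_5) forces v_5 = False.
  Clause (v_1 OR v_3 OR v_5) is falsified — contradiction.
Both cases fail, so the formula is unsatisfiable.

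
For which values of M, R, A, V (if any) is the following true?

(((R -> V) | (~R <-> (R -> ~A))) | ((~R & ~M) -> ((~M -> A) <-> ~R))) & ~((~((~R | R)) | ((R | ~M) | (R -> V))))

The conjunct ~((~((~R | R)) | ((R | ~M) | (R -> V)))) is unsatisfiable on its own:
  M=F, R=F, V=F: evaluates to False.
  M=F, R=F, V=T: evaluates to False.
  M=F, R=T, V=F: evaluates to False.
  M=F, R=T, V=T: evaluates to False.
  M=T, R=F, V=F: evaluates to False.
  M=T, R=F, V=T: evaluates to False.
  M=T, R=T, V=F: evaluates to False.
  M=T, R=T, V=T: evaluates to False.
So the whole conjunction is unsatisfiable.

UNSATISFIABLE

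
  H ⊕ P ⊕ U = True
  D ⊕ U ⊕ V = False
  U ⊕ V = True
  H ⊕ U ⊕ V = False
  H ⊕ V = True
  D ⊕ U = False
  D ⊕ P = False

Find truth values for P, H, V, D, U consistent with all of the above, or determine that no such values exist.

P = True, H = True, V = False, D = True, U = True

H ⊕ P ⊕ U = T ⊕ T ⊕ T = True ✓
D ⊕ U ⊕ V = T ⊕ T ⊕ F = False ✓
U ⊕ V = T ⊕ F = True ✓
H ⊕ U ⊕ V = T ⊕ T ⊕ F = False ✓
H ⊕ V = T ⊕ F = True ✓
D ⊕ U = T ⊕ T = False ✓
D ⊕ P = T ⊕ T = False ✓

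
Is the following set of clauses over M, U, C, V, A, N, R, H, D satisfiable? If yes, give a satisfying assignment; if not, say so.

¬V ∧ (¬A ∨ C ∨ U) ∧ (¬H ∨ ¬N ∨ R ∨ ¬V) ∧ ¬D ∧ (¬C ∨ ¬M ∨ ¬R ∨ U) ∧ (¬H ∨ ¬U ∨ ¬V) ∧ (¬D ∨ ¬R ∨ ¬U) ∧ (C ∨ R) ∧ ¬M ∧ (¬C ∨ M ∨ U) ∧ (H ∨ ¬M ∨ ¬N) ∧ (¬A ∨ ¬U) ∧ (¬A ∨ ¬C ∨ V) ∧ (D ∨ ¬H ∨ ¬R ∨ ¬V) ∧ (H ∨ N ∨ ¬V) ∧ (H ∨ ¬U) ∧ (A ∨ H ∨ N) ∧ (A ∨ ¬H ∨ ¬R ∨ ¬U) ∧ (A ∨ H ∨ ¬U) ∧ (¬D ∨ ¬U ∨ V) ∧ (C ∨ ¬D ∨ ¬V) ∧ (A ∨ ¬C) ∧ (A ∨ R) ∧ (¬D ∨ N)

M = False, U = False, C = False, V = False, A = False, N = True, R = True, H = False, D = False

Unit clause (¬V) forces V = False.
Unit clause (¬D) forces D = False.
Unit clause (¬M) forces M = False.
Try U = True:
  (¬A ∨ ¬U) forces A = False.
  (H ∨ ¬U) forces H = True.
  (A ∨ ¬H ∨ ¬R ∨ ¬U) forces R = False.
  clause (A ∨ R) is falsified — backtrack.
So U = False.
  then (¬C ∨ M ∨ U) forces C = False.
  then (¬A ∨ C ∨ U) forces A = False.
  then (C ∨ R) forces R = True.
Set N = True.
Set H = False.
All clauses satisfied.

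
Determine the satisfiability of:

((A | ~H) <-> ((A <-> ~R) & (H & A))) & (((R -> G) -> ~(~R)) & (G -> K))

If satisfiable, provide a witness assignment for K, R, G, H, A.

K: False, R: True, G: False, H: True, A: False

  (A | ~H) <-> ((A <-> ~R) & (H & A)) = True
    A | ~H = False
      ~H = False
    (A <-> ~R) & (H & A) = False
      A <-> ~R = True
        ~R = False
      H & A = False
  ((R -> G) -> ~(~R)) & (G -> K) = True
    (R -> G) -> ~(~R) = True
      R -> G = False
      ~(~R) = True
        ~R = False
    G -> K = True
Both conjuncts True, so the formula holds.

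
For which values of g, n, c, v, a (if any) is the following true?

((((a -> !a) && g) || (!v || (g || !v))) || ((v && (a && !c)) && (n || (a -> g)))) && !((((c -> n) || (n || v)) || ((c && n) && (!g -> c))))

g=T, n=F, c=T, v=F, a=F

  (((a -> !a) && g) || (!v || (g || !v))) || ((v && (a && !c)) && (n || (a -> g))) = True
    ((a -> !a) && g) || (!v || (g || !v)) = True
      (a -> !a) && g = True
        a -> !a = True
          !a = True
      !v || (g || !v) = True
        !v = True
        g || !v = True
          !v = True
    (v && (a && !c)) && (n || (a -> g)) = False
      v && (a && !c) = False
        a && !c = False
          !c = False
      n || (a -> g) = True
        a -> g = True
  !((((c -> n) || (n || v)) || ((c && n) && (!g -> c)))) = True
    ((c -> n) || (n || v)) || ((c && n) && (!g -> c)) = False
      (c -> n) || (n || v) = False
        c -> n = False
        n || v = False
      (c && n) && (!g -> c) = False
        c && n = False
        !g -> c = True
          !g = False
Both conjuncts True, so the formula holds.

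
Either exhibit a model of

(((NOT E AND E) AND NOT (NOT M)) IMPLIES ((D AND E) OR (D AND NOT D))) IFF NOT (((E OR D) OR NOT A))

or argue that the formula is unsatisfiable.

A: True, D: False, E: False, M: False

  (((NOT E AND E) AND NOT (NOT M)) IMPLIES ((D AND E) OR (D AND NOT D))) IFF NOT (((E OR D) OR NOT A)) = True
    ((NOT E AND E) AND NOT (NOT M)) IMPLIES ((D AND E) OR (D AND NOT D)) = True
      (NOT E AND E) AND NOT (NOT M) = False
        NOT E AND E = False
          NOT E = True
        NOT (NOT M) = False
          NOT M = True
      (D AND E) OR (D AND NOT D) = False
        D AND E = False
        D AND NOT D = False
          NOT D = True
    NOT (((E OR D) OR NOT A)) = True
      (E OR D) OR NOT A = False
        E OR D = False
        NOT A = False
The formula evaluates to True.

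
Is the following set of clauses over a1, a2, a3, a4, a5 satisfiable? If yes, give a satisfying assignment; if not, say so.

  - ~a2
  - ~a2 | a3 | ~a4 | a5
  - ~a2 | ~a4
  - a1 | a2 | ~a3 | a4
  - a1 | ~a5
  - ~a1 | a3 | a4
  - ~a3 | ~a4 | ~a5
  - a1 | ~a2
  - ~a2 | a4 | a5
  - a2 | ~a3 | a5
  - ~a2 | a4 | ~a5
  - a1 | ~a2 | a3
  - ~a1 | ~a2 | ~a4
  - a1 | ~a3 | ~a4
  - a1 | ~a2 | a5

a1 = False, a2 = False, a3 = False, a4 = False, a5 = False

Unit clause (~a2) forces a2 = False.
Set a1 = False.
  then (a1 | ~a5) forces a5 = False.
  then (a2 | ~a3 | a5) forces a3 = False.
Set a4 = False.
All clauses satisfied.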